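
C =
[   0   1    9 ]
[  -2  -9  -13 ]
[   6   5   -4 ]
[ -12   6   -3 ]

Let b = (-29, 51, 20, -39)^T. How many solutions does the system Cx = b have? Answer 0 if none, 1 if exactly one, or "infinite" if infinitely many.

Row reduce the augmented matrix [C | b].
Swap R1 ↔ R2
R3 ← R3 + (3)·R1: [0, -22, -43, 173]
R4 ← R4 − (6)·R1: [0, 60, 75, -345]
R3 ← R3 + (22)·R2: [0, 0, 155, -465]
R4 ← R4 − (60)·R2: [0, 0, -465, 1395]
R4 ← R4 + (3)·R3: [0, 0, 0, 0]
The echelon form has 3 nonzero rows, and every pivot lies in the first 3 columns, so rank(C) = rank([C|b]) = 3.
The system is consistent.
rank = 3 = number of unknowns, so the solution is unique.

1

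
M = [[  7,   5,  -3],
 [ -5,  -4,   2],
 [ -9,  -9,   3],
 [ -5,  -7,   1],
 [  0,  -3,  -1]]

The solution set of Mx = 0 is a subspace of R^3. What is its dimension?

1

Row reduce to echelon form.
R2 ← R2 + (5/7)·R1: [0, -3/7, -1/7]
R3 ← R3 + (9/7)·R1: [0, -18/7, -6/7]
R4 ← R4 + (5/7)·R1: [0, -24/7, -8/7]
R3 ← R3 − (6)·R2: [0, 0, 0]
R4 ← R4 − (8)·R2: [0, 0, 0]
R5 ← R5 − (7)·R2: [0, 0, 0]
2 nonzero rows, so rank(M) = 2.
M has 3 columns; by rank–nullity, nullity = 3 − 2 = 1.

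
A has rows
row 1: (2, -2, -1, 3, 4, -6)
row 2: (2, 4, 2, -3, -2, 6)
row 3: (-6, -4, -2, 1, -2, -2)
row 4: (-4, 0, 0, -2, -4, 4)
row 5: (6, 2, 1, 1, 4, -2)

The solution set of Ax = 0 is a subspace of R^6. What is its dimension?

Row reduce to echelon form.
R2 ← R2 − R1: [0, 6, 3, -6, -6, 12]
R3 ← R3 + (3)·R1: [0, -10, -5, 10, 10, -20]
R4 ← R4 + (2)·R1: [0, -4, -2, 4, 4, -8]
R5 ← R5 − (3)·R1: [0, 8, 4, -8, -8, 16]
R3 ← R3 + (5/3)·R2: [0, 0, 0, 0, 0, 0]
R4 ← R4 + (2/3)·R2: [0, 0, 0, 0, 0, 0]
R5 ← R5 − (4/3)·R2: [0, 0, 0, 0, 0, 0]
2 nonzero rows, so rank(A) = 2.
A has 6 columns; by rank–nullity, nullity = 6 − 2 = 4.

4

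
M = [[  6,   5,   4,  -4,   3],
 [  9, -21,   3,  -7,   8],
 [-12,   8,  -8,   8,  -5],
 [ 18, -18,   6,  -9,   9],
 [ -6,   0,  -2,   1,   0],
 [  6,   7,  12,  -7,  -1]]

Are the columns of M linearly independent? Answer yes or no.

Row reduce M to echelon form.
R2 ← R2 − (3/2)·R1: [0, -57/2, -3, -1, 7/2]
R3 ← R3 + (2)·R1: [0, 18, 0, 0, 1]
R4 ← R4 − (3)·R1: [0, -33, -6, 3, 0]
R5 ← R5 + R1: [0, 5, 2, -3, 3]
R6 ← R6 − R1: [0, 2, 8, -3, -4]
R3 ← R3 + (12/19)·R2: [0, 0, -36/19, -12/19, 61/19]
R4 ← R4 − (22/19)·R2: [0, 0, -48/19, 79/19, -77/19]
R5 ← R5 + (10/57)·R2: [0, 0, 28/19, -181/57, 206/57]
R6 ← R6 + (4/57)·R2: [0, 0, 148/19, -175/57, -214/57]
R4 ← R4 − (4/3)·R3: [0, 0, 0, 5, -25/3]
R5 ← R5 + (7/9)·R3: [0, 0, 0, -11/3, 55/9]
R6 ← R6 + (37/9)·R3: [0, 0, 0, -17/3, 85/9]
R5 ← R5 + (11/15)·R4: [0, 0, 0, 0, 0]
R6 ← R6 + (17/15)·R4: [0, 0, 0, 0, 0]
4 pivots among 5 columns.
Only 4 < 5 pivot columns, so the columns are linearly dependent.

no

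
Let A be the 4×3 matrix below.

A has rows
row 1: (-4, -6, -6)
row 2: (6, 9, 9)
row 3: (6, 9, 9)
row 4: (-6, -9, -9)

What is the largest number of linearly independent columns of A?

1

Row reduce to echelon form.
R2 ← R2 + (3/2)·R1: [0, 0, 0]
R3 ← R3 + (3/2)·R1: [0, 0, 0]
R4 ← R4 − (3/2)·R1: [0, 0, 0]
Echelon form has 1 nonzero row, so rank(A) = 1.
The rank gives the maximum number of linearly independent columns: 1.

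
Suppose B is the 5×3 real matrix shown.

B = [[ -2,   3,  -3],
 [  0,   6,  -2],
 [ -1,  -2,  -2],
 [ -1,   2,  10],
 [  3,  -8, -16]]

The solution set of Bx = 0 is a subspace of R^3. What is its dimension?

0

Row reduce to echelon form.
R3 ← R3 − (1/2)·R1: [0, -7/2, -1/2]
R4 ← R4 − (1/2)·R1: [0, 1/2, 23/2]
R5 ← R5 + (3/2)·R1: [0, -7/2, -41/2]
R3 ← R3 + (7/12)·R2: [0, 0, -5/3]
R4 ← R4 − (1/12)·R2: [0, 0, 35/3]
R5 ← R5 + (7/12)·R2: [0, 0, -65/3]
R4 ← R4 + (7)·R3: [0, 0, 0]
R5 ← R5 − (13)·R3: [0, 0, 0]
3 nonzero rows, so rank(B) = 3.
B has 3 columns; by rank–nullity, nullity = 3 − 3 = 0.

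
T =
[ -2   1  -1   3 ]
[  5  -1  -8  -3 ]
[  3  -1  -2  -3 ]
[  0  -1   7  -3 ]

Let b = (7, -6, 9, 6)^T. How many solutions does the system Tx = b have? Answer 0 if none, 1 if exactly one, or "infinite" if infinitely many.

Row reduce the augmented matrix [T | b].
R2 ← R2 + (5/2)·R1: [0, 3/2, -21/2, 9/2, 23/2]
R3 ← R3 + (3/2)·R1: [0, 1/2, -7/2, 3/2, 39/2]
R3 ← R3 − (1/3)·R2: [0, 0, 0, 0, 47/3]
R4 ← R4 + (2/3)·R2: [0, 0, 0, 0, 41/3]
R4 ← R4 − (41/47)·R3: [0, 0, 0, 0, 0]
The echelon form has 3 nonzero rows; the last pivot sits in the augmented column, so rank(T) = 2 but rank([T|b]) = 3.
Since the ranks differ, the system is inconsistent.
It has no solutions.

0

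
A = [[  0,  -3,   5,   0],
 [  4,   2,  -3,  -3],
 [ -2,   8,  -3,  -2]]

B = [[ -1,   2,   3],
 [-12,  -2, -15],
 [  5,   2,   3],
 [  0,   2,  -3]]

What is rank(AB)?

First compute AB:
[[ 61,  16,  60],
 [-43,  -8, -18],
 [-109, -30, -129]]
Now row reduce the product.
R2 ← R2 + (43/61)·R1: [0, 200/61, 1482/61]
R3 ← R3 + (109/61)·R1: [0, -86/61, -1329/61]
R3 ← R3 + (43/100)·R2: [0, 0, -567/50]
3 nonzero rows, so rank(AB) = 3.

3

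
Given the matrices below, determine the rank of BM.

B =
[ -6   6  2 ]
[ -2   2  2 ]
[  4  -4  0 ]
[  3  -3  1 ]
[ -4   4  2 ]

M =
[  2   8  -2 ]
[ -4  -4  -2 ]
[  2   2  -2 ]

2

First compute BM:
[[-32, -68,  -4],
 [ -8, -20,  -4],
 [ 24,  48,   0],
 [ 20,  38,  -2],
 [-20, -44,  -4]]
Now row reduce the product.
R2 ← R2 − (1/4)·R1: [0, -3, -3]
R3 ← R3 + (3/4)·R1: [0, -3, -3]
R4 ← R4 + (5/8)·R1: [0, -9/2, -9/2]
R5 ← R5 − (5/8)·R1: [0, -3/2, -3/2]
R3 ← R3 − R2: [0, 0, 0]
R4 ← R4 − (3/2)·R2: [0, 0, 0]
R5 ← R5 − (1/2)·R2: [0, 0, 0]
2 nonzero rows, so rank(BM) = 2.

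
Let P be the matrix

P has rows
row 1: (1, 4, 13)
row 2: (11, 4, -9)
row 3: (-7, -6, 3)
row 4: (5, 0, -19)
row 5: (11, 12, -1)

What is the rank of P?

Row reduce to echelon form.
R2 ← R2 − (11)·R1: [0, -40, -152]
R3 ← R3 + (7)·R1: [0, 22, 94]
R4 ← R4 − (5)·R1: [0, -20, -84]
R5 ← R5 − (11)·R1: [0, -32, -144]
R3 ← R3 + (11/20)·R2: [0, 0, 52/5]
R4 ← R4 − (1/2)·R2: [0, 0, -8]
R5 ← R5 − (4/5)·R2: [0, 0, -112/5]
R4 ← R4 + (10/13)·R3: [0, 0, 0]
R5 ← R5 + (28/13)·R3: [0, 0, 0]
Echelon form has 3 nonzero rows, so rank(P) = 3.

3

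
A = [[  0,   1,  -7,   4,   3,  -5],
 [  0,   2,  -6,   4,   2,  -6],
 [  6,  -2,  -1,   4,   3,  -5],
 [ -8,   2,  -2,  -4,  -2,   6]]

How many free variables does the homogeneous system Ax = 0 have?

Row reduce to echelon form.
Swap R1 ↔ R3
R4 ← R4 + (4/3)·R1: [0, -2/3, -10/3, 4/3, 2, -2/3]
R3 ← R3 − (1/2)·R2: [0, 0, -4, 2, 2, -2]
R4 ← R4 + (1/3)·R2: [0, 0, -16/3, 8/3, 8/3, -8/3]
R4 ← R4 − (4/3)·R3: [0, 0, 0, 0, 0, 0]
3 nonzero rows, so rank(A) = 3.
A has 6 columns; by rank–nullity, nullity = 6 − 3 = 3.

3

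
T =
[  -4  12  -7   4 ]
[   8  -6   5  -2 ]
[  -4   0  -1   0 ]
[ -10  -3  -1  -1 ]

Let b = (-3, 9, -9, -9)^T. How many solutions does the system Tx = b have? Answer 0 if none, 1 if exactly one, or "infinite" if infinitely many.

0

Row reduce the augmented matrix [T | b].
R2 ← R2 + (2)·R1: [0, 18, -9, 6, 3]
R3 ← R3 − R1: [0, -12, 6, -4, -6]
R4 ← R4 − (5/2)·R1: [0, -33, 33/2, -11, -3/2]
R3 ← R3 + (2/3)·R2: [0, 0, 0, 0, -4]
R4 ← R4 + (11/6)·R2: [0, 0, 0, 0, 4]
R4 ← R4 + R3: [0, 0, 0, 0, 0]
The echelon form has 3 nonzero rows; the last pivot sits in the augmented column, so rank(T) = 2 but rank([T|b]) = 3.
Since the ranks differ, the system is inconsistent.
It has no solutions.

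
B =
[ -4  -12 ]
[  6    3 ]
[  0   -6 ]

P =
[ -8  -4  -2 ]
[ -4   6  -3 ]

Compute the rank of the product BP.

First compute BP:
[[ 80, -56,  44],
 [-60,  -6, -21],
 [ 24, -36,  18]]
Now row reduce the product.
R2 ← R2 + (3/4)·R1: [0, -48, 12]
R3 ← R3 − (3/10)·R1: [0, -96/5, 24/5]
R3 ← R3 − (2/5)·R2: [0, 0, 0]
2 nonzero rows, so rank(BP) = 2.

2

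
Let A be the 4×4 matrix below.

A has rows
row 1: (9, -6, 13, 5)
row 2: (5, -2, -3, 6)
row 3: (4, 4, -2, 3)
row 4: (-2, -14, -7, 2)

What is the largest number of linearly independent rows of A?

Row reduce to echelon form.
R2 ← R2 − (5/9)·R1: [0, 4/3, -92/9, 29/9]
R3 ← R3 − (4/9)·R1: [0, 20/3, -70/9, 7/9]
R4 ← R4 + (2/9)·R1: [0, -46/3, -37/9, 28/9]
R3 ← R3 − (5)·R2: [0, 0, 130/3, -46/3]
R4 ← R4 + (23/2)·R2: [0, 0, -365/3, 241/6]
R4 ← R4 + (73/26)·R3: [0, 0, 0, -75/26]
Echelon form has 4 nonzero rows, so rank(A) = 4.
The rank gives the maximum number of linearly independent rows: 4.

4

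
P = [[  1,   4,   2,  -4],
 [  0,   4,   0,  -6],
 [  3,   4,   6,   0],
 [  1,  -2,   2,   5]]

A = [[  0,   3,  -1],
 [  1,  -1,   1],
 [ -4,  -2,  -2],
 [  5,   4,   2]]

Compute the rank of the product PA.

2

First compute PA:
[[-24, -21,  -9],
 [-26, -28,  -8],
 [-20,  -7, -11],
 [ 15,  21,   3]]
Now row reduce the product.
R2 ← R2 − (13/12)·R1: [0, -21/4, 7/4]
R3 ← R3 − (5/6)·R1: [0, 21/2, -7/2]
R4 ← R4 + (5/8)·R1: [0, 63/8, -21/8]
R3 ← R3 + (2)·R2: [0, 0, 0]
R4 ← R4 + (3/2)·R2: [0, 0, 0]
2 nonzero rows, so rank(PA) = 2.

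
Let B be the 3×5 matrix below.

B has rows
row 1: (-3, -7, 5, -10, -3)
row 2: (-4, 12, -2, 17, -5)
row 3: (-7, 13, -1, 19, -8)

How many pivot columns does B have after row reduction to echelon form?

3

Row reduce to echelon form.
R2 ← R2 − (4/3)·R1: [0, 64/3, -26/3, 91/3, -1]
R3 ← R3 − (7/3)·R1: [0, 88/3, -38/3, 127/3, -1]
R3 ← R3 − (11/8)·R2: [0, 0, -3/4, 5/8, 3/8]
Echelon form has 3 nonzero rows, so rank(B) = 3.
Each nonzero row contributes one pivot column: 3 pivot columns.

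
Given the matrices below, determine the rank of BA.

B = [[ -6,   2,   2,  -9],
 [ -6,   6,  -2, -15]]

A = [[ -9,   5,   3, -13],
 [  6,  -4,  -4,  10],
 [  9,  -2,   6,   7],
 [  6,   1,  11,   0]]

First compute BA:
[[ 30, -51, -113, 112],
 [-18, -65, -219, 124]]
Now row reduce the product.
R2 ← R2 + (3/5)·R1: [0, -478/5, -1434/5, 956/5]
2 nonzero rows, so rank(BA) = 2.

2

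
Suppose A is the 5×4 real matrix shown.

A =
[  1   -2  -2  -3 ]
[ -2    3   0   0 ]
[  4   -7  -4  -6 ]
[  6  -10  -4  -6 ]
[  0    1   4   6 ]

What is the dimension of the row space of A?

Row reduce to echelon form.
R2 ← R2 + (2)·R1: [0, -1, -4, -6]
R3 ← R3 − (4)·R1: [0, 1, 4, 6]
R4 ← R4 − (6)·R1: [0, 2, 8, 12]
R3 ← R3 + R2: [0, 0, 0, 0]
R4 ← R4 + (2)·R2: [0, 0, 0, 0]
R5 ← R5 + R2: [0, 0, 0, 0]
Echelon form has 2 nonzero rows, so rank(A) = 2.
The row space has dimension equal to the rank: 2.

2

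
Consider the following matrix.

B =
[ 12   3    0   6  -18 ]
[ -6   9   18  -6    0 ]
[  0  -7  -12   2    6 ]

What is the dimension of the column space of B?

2

Row reduce to echelon form.
R2 ← R2 + (1/2)·R1: [0, 21/2, 18, -3, -9]
R3 ← R3 + (2/3)·R2: [0, 0, 0, 0, 0]
Echelon form has 2 nonzero rows, so rank(B) = 2.
The column space has dimension equal to the rank: 2.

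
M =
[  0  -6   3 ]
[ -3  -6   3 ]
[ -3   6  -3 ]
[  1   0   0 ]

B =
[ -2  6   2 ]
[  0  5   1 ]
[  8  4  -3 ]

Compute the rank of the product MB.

First compute MB:
[[ 24, -18, -15],
 [ 30, -36, -21],
 [-18,   0,   9],
 [ -2,   6,   2]]
Now row reduce the product.
R2 ← R2 − (5/4)·R1: [0, -27/2, -9/4]
R3 ← R3 + (3/4)·R1: [0, -27/2, -9/4]
R4 ← R4 + (1/12)·R1: [0, 9/2, 3/4]
R3 ← R3 − R2: [0, 0, 0]
R4 ← R4 + (1/3)·R2: [0, 0, 0]
2 nonzero rows, so rank(MB) = 2.

2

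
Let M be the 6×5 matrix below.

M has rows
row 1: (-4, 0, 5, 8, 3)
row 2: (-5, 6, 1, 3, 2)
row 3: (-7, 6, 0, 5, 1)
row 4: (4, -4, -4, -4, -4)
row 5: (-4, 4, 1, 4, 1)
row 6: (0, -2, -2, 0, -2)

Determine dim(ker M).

1

Row reduce to echelon form.
R2 ← R2 − (5/4)·R1: [0, 6, -21/4, -7, -7/4]
R3 ← R3 − (7/4)·R1: [0, 6, -35/4, -9, -17/4]
R4 ← R4 + R1: [0, -4, 1, 4, -1]
R5 ← R5 − R1: [0, 4, -4, -4, -2]
R3 ← R3 − R2: [0, 0, -7/2, -2, -5/2]
R4 ← R4 + (2/3)·R2: [0, 0, -5/2, -2/3, -13/6]
R5 ← R5 − (2/3)·R2: [0, 0, -1/2, 2/3, -5/6]
R6 ← R6 + (1/3)·R2: [0, 0, -15/4, -7/3, -31/12]
R4 ← R4 − (5/7)·R3: [0, 0, 0, 16/21, -8/21]
R5 ← R5 − (1/7)·R3: [0, 0, 0, 20/21, -10/21]
R6 ← R6 − (15/14)·R3: [0, 0, 0, -4/21, 2/21]
R5 ← R5 − (5/4)·R4: [0, 0, 0, 0, 0]
R6 ← R6 + (1/4)·R4: [0, 0, 0, 0, 0]
4 nonzero rows, so rank(M) = 4.
M has 5 columns; by rank–nullity, nullity = 5 − 4 = 1.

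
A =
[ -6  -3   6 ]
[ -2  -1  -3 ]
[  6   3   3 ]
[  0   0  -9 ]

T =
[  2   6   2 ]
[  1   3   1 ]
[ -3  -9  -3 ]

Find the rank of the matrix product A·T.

First compute AT:
[[-33, -99, -33],
 [  4,  12,   4],
 [  6,  18,   6],
 [ 27,  81,  27]]
Now row reduce the product.
R2 ← R2 + (4/33)·R1: [0, 0, 0]
R3 ← R3 + (2/11)·R1: [0, 0, 0]
R4 ← R4 + (9/11)·R1: [0, 0, 0]
1 nonzero row, so rank(AT) = 1.

1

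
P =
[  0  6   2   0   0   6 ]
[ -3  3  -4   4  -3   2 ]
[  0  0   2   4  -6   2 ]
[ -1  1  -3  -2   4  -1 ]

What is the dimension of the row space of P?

3

Row reduce to echelon form.
Swap R1 ↔ R2
R4 ← R4 − (1/3)·R1: [0, 0, -5/3, -10/3, 5, -5/3]
R4 ← R4 + (5/6)·R3: [0, 0, 0, 0, 0, 0]
Echelon form has 3 nonzero rows, so rank(P) = 3.
The row space has dimension equal to the rank: 3.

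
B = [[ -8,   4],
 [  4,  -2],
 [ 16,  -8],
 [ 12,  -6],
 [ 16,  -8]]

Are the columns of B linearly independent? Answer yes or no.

no

Row reduce B to echelon form.
R2 ← R2 + (1/2)·R1: [0, 0]
R3 ← R3 + (2)·R1: [0, 0]
R4 ← R4 + (3/2)·R1: [0, 0]
R5 ← R5 + (2)·R1: [0, 0]
1 pivot among 2 columns.
Only 1 < 2 pivot columns, so the columns are linearly dependent.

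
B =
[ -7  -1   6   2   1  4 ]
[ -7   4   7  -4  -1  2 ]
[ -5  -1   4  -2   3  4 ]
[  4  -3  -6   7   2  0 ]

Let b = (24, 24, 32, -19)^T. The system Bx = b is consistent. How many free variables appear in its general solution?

Row reduce the augmented matrix [B | b].
R2 ← R2 − R1: [0, 5, 1, -6, -2, -2, 0]
R3 ← R3 − (5/7)·R1: [0, -2/7, -2/7, -24/7, 16/7, 8/7, 104/7]
R4 ← R4 + (4/7)·R1: [0, -25/7, -18/7, 57/7, 18/7, 16/7, -37/7]
R3 ← R3 + (2/35)·R2: [0, 0, -8/35, -132/35, 76/35, 36/35, 104/7]
R4 ← R4 + (5/7)·R2: [0, 0, -13/7, 27/7, 8/7, 6/7, -37/7]
R4 ← R4 − (65/8)·R3: [0, 0, 0, 69/2, -33/2, -15/2, -126]
The echelon form has 4 nonzero rows, and every pivot lies in the first 6 columns, so rank(B) = rank([B|b]) = 4.
The system is consistent.
Free variables = (unknowns) − (rank) = 6 − 4 = 2.

2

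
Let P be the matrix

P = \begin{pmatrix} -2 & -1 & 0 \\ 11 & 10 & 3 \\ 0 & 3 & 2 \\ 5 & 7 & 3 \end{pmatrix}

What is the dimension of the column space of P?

Row reduce to echelon form.
R2 ← R2 + (11/2)·R1: [0, 9/2, 3]
R4 ← R4 + (5/2)·R1: [0, 9/2, 3]
R3 ← R3 − (2/3)·R2: [0, 0, 0]
R4 ← R4 − R2: [0, 0, 0]
Echelon form has 2 nonzero rows, so rank(P) = 2.
The column space has dimension equal to the rank: 2.

2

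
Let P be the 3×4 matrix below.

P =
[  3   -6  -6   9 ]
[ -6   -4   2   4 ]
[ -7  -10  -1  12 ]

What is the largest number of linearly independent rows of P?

Row reduce to echelon form.
R2 ← R2 + (2)·R1: [0, -16, -10, 22]
R3 ← R3 + (7/3)·R1: [0, -24, -15, 33]
R3 ← R3 − (3/2)·R2: [0, 0, 0, 0]
Echelon form has 2 nonzero rows, so rank(P) = 2.
The rank gives the maximum number of linearly independent rows: 2.

2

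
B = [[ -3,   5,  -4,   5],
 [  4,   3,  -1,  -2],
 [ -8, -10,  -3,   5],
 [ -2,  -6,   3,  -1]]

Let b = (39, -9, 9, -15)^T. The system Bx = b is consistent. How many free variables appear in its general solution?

Row reduce the augmented matrix [B | b].
R2 ← R2 + (4/3)·R1: [0, 29/3, -19/3, 14/3, 43]
R3 ← R3 − (8/3)·R1: [0, -70/3, 23/3, -25/3, -95]
R4 ← R4 − (2/3)·R1: [0, -28/3, 17/3, -13/3, -41]
R3 ← R3 + (70/29)·R2: [0, 0, -221/29, 85/29, 255/29]
R4 ← R4 + (28/29)·R2: [0, 0, -13/29, 5/29, 15/29]
R4 ← R4 − (1/17)·R3: [0, 0, 0, 0, 0]
The echelon form has 3 nonzero rows, and every pivot lies in the first 4 columns, so rank(B) = rank([B|b]) = 3.
The system is consistent.
Free variables = (unknowns) − (rank) = 4 − 3 = 1.

1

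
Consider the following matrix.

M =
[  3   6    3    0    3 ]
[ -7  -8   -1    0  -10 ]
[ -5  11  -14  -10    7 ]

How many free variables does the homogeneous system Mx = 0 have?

Row reduce to echelon form.
R2 ← R2 + (7/3)·R1: [0, 6, 6, 0, -3]
R3 ← R3 + (5/3)·R1: [0, 21, -9, -10, 12]
R3 ← R3 − (7/2)·R2: [0, 0, -30, -10, 45/2]
3 nonzero rows, so rank(M) = 3.
M has 5 columns; by rank–nullity, nullity = 5 − 3 = 2.

2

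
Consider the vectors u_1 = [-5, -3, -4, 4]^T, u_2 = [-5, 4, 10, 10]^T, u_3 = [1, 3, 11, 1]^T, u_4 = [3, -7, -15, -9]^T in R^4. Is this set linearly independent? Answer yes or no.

yes

Form the matrix with these vectors as rows and row reduce.
R2 ← R2 − R1: [0, 7, 14, 6]
R3 ← R3 + (1/5)·R1: [0, 12/5, 51/5, 9/5]
R4 ← R4 + (3/5)·R1: [0, -44/5, -87/5, -33/5]
R3 ← R3 − (12/35)·R2: [0, 0, 27/5, -9/35]
R4 ← R4 + (44/35)·R2: [0, 0, 1/5, 33/35]
R4 ← R4 − (1/27)·R3: [0, 0, 0, 20/21]
4 nonzero rows, so the 4 vectors span a space of dimension 4.
Since 4 = 4, the vectors are linearly independent.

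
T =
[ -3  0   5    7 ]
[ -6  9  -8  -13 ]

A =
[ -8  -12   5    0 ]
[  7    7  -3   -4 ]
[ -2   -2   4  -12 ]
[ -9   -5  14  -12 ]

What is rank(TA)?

2

First compute TA:
[[-49,  -9, 103, -144],
 [244, 216, -271, 216]]
Now row reduce the product.
R2 ← R2 + (244/49)·R1: [0, 8388/49, 11853/49, -24552/49]
2 nonzero rows, so rank(TA) = 2.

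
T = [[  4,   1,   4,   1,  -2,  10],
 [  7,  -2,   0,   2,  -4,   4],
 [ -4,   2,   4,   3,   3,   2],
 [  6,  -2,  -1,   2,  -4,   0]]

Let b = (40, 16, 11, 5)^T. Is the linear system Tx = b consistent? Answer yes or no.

Row reduce the augmented matrix [T | b].
R2 ← R2 − (7/4)·R1: [0, -15/4, -7, 1/4, -1/2, -27/2, -54]
R3 ← R3 + R1: [0, 3, 8, 4, 1, 12, 51]
R4 ← R4 − (3/2)·R1: [0, -7/2, -7, 1/2, -1, -15, -55]
R3 ← R3 + (4/5)·R2: [0, 0, 12/5, 21/5, 3/5, 6/5, 39/5]
R4 ← R4 − (14/15)·R2: [0, 0, -7/15, 4/15, -8/15, -12/5, -23/5]
R4 ← R4 + (7/36)·R3: [0, 0, 0, 13/12, -5/12, -13/6, -37/12]
The echelon form has 4 nonzero rows, and every pivot lies in the first 6 columns, so rank(T) = rank([T|b]) = 4.
The system is consistent.

yes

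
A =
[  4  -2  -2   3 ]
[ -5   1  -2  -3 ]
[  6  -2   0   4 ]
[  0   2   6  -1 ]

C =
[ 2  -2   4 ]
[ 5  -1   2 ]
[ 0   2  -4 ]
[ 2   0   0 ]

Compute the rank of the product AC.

2

First compute AC:
[[  4, -10,  20],
 [-11,   5, -10],
 [ 10, -10,  20],
 [  8,  10, -20]]
Now row reduce the product.
R2 ← R2 + (11/4)·R1: [0, -45/2, 45]
R3 ← R3 − (5/2)·R1: [0, 15, -30]
R4 ← R4 − (2)·R1: [0, 30, -60]
R3 ← R3 + (2/3)·R2: [0, 0, 0]
R4 ← R4 + (4/3)·R2: [0, 0, 0]
2 nonzero rows, so rank(AC) = 2.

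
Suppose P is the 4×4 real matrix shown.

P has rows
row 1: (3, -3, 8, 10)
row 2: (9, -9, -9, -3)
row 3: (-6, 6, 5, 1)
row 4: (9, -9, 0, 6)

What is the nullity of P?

2

Row reduce to echelon form.
R2 ← R2 − (3)·R1: [0, 0, -33, -33]
R3 ← R3 + (2)·R1: [0, 0, 21, 21]
R4 ← R4 − (3)·R1: [0, 0, -24, -24]
R3 ← R3 + (7/11)·R2: [0, 0, 0, 0]
R4 ← R4 − (8/11)·R2: [0, 0, 0, 0]
2 nonzero rows, so rank(P) = 2.
P has 4 columns; by rank–nullity, nullity = 4 − 2 = 2.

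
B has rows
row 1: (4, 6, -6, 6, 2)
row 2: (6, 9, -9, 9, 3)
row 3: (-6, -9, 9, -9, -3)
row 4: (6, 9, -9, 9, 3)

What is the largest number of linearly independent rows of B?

1

Row reduce to echelon form.
R2 ← R2 − (3/2)·R1: [0, 0, 0, 0, 0]
R3 ← R3 + (3/2)·R1: [0, 0, 0, 0, 0]
R4 ← R4 − (3/2)·R1: [0, 0, 0, 0, 0]
Echelon form has 1 nonzero row, so rank(B) = 1.
The rank gives the maximum number of linearly independent rows: 1.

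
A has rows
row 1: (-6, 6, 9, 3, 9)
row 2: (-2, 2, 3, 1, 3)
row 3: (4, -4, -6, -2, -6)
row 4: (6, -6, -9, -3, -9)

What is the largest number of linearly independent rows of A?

1

Row reduce to echelon form.
R2 ← R2 − (1/3)·R1: [0, 0, 0, 0, 0]
R3 ← R3 + (2/3)·R1: [0, 0, 0, 0, 0]
R4 ← R4 + R1: [0, 0, 0, 0, 0]
Echelon form has 1 nonzero row, so rank(A) = 1.
The rank gives the maximum number of linearly independent rows: 1.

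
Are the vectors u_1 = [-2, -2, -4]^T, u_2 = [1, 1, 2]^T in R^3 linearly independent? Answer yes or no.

no

Form the matrix with these vectors as rows and row reduce.
R2 ← R2 + (1/2)·R1: [0, 0, 0]
1 nonzero row, so the 2 vectors span a space of dimension 1.
Since 1 < 2, the vectors are linearly dependent.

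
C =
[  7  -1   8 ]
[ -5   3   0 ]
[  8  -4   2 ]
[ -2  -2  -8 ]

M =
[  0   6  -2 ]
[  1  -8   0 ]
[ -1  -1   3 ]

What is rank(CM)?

First compute CM:
[[ -9,  42,  10],
 [  3, -54,  10],
 [ -6,  78, -10],
 [  6,  12, -20]]
Now row reduce the product.
R2 ← R2 + (1/3)·R1: [0, -40, 40/3]
R3 ← R3 − (2/3)·R1: [0, 50, -50/3]
R4 ← R4 + (2/3)·R1: [0, 40, -40/3]
R3 ← R3 + (5/4)·R2: [0, 0, 0]
R4 ← R4 + R2: [0, 0, 0]
2 nonzero rows, so rank(CM) = 2.

2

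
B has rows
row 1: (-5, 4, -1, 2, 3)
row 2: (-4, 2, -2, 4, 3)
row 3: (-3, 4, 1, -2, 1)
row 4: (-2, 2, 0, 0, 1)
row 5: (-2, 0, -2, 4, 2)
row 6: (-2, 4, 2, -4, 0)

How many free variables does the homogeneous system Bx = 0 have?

3

Row reduce to echelon form.
R2 ← R2 − (4/5)·R1: [0, -6/5, -6/5, 12/5, 3/5]
R3 ← R3 − (3/5)·R1: [0, 8/5, 8/5, -16/5, -4/5]
R4 ← R4 − (2/5)·R1: [0, 2/5, 2/5, -4/5, -1/5]
R5 ← R5 − (2/5)·R1: [0, -8/5, -8/5, 16/5, 4/5]
R6 ← R6 − (2/5)·R1: [0, 12/5, 12/5, -24/5, -6/5]
R3 ← R3 + (4/3)·R2: [0, 0, 0, 0, 0]
R4 ← R4 + (1/3)·R2: [0, 0, 0, 0, 0]
R5 ← R5 − (4/3)·R2: [0, 0, 0, 0, 0]
R6 ← R6 + (2)·R2: [0, 0, 0, 0, 0]
2 nonzero rows, so rank(B) = 2.
B has 5 columns; by rank–nullity, nullity = 5 − 2 = 3.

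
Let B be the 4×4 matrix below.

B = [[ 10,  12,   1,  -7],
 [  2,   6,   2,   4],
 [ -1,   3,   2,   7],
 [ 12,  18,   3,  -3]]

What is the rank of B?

2

Row reduce to echelon form.
R2 ← R2 − (1/5)·R1: [0, 18/5, 9/5, 27/5]
R3 ← R3 + (1/10)·R1: [0, 21/5, 21/10, 63/10]
R4 ← R4 − (6/5)·R1: [0, 18/5, 9/5, 27/5]
R3 ← R3 − (7/6)·R2: [0, 0, 0, 0]
R4 ← R4 − R2: [0, 0, 0, 0]
Echelon form has 2 nonzero rows, so rank(B) = 2.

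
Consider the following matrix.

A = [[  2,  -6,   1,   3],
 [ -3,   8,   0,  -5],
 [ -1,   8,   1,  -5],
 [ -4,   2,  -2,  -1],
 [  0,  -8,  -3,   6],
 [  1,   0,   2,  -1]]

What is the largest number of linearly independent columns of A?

Row reduce to echelon form.
R2 ← R2 + (3/2)·R1: [0, -1, 3/2, -1/2]
R3 ← R3 + (1/2)·R1: [0, 5, 3/2, -7/2]
R4 ← R4 + (2)·R1: [0, -10, 0, 5]
R6 ← R6 − (1/2)·R1: [0, 3, 3/2, -5/2]
R3 ← R3 + (5)·R2: [0, 0, 9, -6]
R4 ← R4 − (10)·R2: [0, 0, -15, 10]
R5 ← R5 − (8)·R2: [0, 0, -15, 10]
R6 ← R6 + (3)·R2: [0, 0, 6, -4]
R4 ← R4 + (5/3)·R3: [0, 0, 0, 0]
R5 ← R5 + (5/3)·R3: [0, 0, 0, 0]
R6 ← R6 − (2/3)·R3: [0, 0, 0, 0]
Echelon form has 3 nonzero rows, so rank(A) = 3.
The rank gives the maximum number of linearly independent columns: 3.

3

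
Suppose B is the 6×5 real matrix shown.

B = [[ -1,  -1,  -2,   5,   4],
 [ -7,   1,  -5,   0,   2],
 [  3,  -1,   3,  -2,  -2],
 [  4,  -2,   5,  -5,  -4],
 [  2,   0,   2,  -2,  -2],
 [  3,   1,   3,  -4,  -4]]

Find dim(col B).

Row reduce to echelon form.
R2 ← R2 − (7)·R1: [0, 8, 9, -35, -26]
R3 ← R3 + (3)·R1: [0, -4, -3, 13, 10]
R4 ← R4 + (4)·R1: [0, -6, -3, 15, 12]
R5 ← R5 + (2)·R1: [0, -2, -2, 8, 6]
R6 ← R6 + (3)·R1: [0, -2, -3, 11, 8]
R3 ← R3 + (1/2)·R2: [0, 0, 3/2, -9/2, -3]
R4 ← R4 + (3/4)·R2: [0, 0, 15/4, -45/4, -15/2]
R5 ← R5 + (1/4)·R2: [0, 0, 1/4, -3/4, -1/2]
R6 ← R6 + (1/4)·R2: [0, 0, -3/4, 9/4, 3/2]
R4 ← R4 − (5/2)·R3: [0, 0, 0, 0, 0]
R5 ← R5 − (1/6)·R3: [0, 0, 0, 0, 0]
R6 ← R6 + (1/2)·R3: [0, 0, 0, 0, 0]
Echelon form has 3 nonzero rows, so rank(B) = 3.
The column space has dimension equal to the rank: 3.

3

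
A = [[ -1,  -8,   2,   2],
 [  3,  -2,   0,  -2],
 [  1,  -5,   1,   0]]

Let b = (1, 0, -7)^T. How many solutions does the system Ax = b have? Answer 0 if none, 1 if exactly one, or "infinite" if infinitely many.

0

Row reduce the augmented matrix [A | b].
R2 ← R2 + (3)·R1: [0, -26, 6, 4, 3]
R3 ← R3 + R1: [0, -13, 3, 2, -6]
R3 ← R3 − (1/2)·R2: [0, 0, 0, 0, -15/2]
The echelon form has 3 nonzero rows; the last pivot sits in the augmented column, so rank(A) = 2 but rank([A|b]) = 3.
Since the ranks differ, the system is inconsistent.
It has no solutions.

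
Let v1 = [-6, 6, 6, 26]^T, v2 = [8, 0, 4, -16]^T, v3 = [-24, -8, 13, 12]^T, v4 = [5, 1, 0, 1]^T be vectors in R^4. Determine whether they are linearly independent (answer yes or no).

yes

Form the matrix with these vectors as rows and row reduce.
R2 ← R2 + (4/3)·R1: [0, 8, 12, 56/3]
R3 ← R3 − (4)·R1: [0, -32, -11, -92]
R4 ← R4 + (5/6)·R1: [0, 6, 5, 68/3]
R3 ← R3 + (4)·R2: [0, 0, 37, -52/3]
R4 ← R4 − (3/4)·R2: [0, 0, -4, 26/3]
R4 ← R4 + (4/37)·R3: [0, 0, 0, 754/111]
4 nonzero rows, so the 4 vectors span a space of dimension 4.
Since 4 = 4, the vectors are linearly independent.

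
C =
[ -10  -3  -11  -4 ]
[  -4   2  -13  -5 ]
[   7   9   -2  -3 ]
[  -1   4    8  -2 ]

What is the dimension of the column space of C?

4

Row reduce to echelon form.
R2 ← R2 − (2/5)·R1: [0, 16/5, -43/5, -17/5]
R3 ← R3 + (7/10)·R1: [0, 69/10, -97/10, -29/5]
R4 ← R4 − (1/10)·R1: [0, 43/10, 91/10, -8/5]
R3 ← R3 − (69/32)·R2: [0, 0, 283/32, 49/32]
R4 ← R4 − (43/32)·R2: [0, 0, 661/32, 95/32]
R4 ← R4 − (661/283)·R3: [0, 0, 0, -172/283]
Echelon form has 4 nonzero rows, so rank(C) = 4.
The column space has dimension equal to the rank: 4.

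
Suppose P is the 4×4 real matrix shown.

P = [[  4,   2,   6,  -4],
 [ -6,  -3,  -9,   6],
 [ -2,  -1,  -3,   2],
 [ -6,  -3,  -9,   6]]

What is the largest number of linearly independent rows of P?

1

Row reduce to echelon form.
R2 ← R2 + (3/2)·R1: [0, 0, 0, 0]
R3 ← R3 + (1/2)·R1: [0, 0, 0, 0]
R4 ← R4 + (3/2)·R1: [0, 0, 0, 0]
Echelon form has 1 nonzero row, so rank(P) = 1.
The rank gives the maximum number of linearly independent rows: 1.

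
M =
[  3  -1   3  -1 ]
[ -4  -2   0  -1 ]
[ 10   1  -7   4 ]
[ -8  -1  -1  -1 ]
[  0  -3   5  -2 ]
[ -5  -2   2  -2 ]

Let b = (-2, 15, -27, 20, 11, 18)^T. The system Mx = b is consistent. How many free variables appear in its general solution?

Row reduce the augmented matrix [M | b].
R2 ← R2 + (4/3)·R1: [0, -10/3, 4, -7/3, 37/3]
R3 ← R3 − (10/3)·R1: [0, 13/3, -17, 22/3, -61/3]
R4 ← R4 + (8/3)·R1: [0, -11/3, 7, -11/3, 44/3]
R6 ← R6 + (5/3)·R1: [0, -11/3, 7, -11/3, 44/3]
R3 ← R3 + (13/10)·R2: [0, 0, -59/5, 43/10, -43/10]
R4 ← R4 − (11/10)·R2: [0, 0, 13/5, -11/10, 11/10]
R5 ← R5 − (9/10)·R2: [0, 0, 7/5, 1/10, -1/10]
R6 ← R6 − (11/10)·R2: [0, 0, 13/5, -11/10, 11/10]
R4 ← R4 + (13/59)·R3: [0, 0, 0, -9/59, 9/59]
R5 ← R5 + (7/59)·R3: [0, 0, 0, 36/59, -36/59]
R6 ← R6 + (13/59)·R3: [0, 0, 0, -9/59, 9/59]
R5 ← R5 + (4)·R4: [0, 0, 0, 0, 0]
R6 ← R6 − R4: [0, 0, 0, 0, 0]
The echelon form has 4 nonzero rows, and every pivot lies in the first 4 columns, so rank(M) = rank([M|b]) = 4.
The system is consistent.
Free variables = (unknowns) − (rank) = 4 − 4 = 0.

0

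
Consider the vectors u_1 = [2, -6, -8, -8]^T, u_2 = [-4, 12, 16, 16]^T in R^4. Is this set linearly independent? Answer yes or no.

no

Form the matrix with these vectors as rows and row reduce.
R2 ← R2 + (2)·R1: [0, 0, 0, 0]
1 nonzero row, so the 2 vectors span a space of dimension 1.
Since 1 < 2, the vectors are linearly dependent.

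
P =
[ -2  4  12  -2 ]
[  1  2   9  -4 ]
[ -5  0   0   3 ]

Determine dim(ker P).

Row reduce to echelon form.
R2 ← R2 + (1/2)·R1: [0, 4, 15, -5]
R3 ← R3 − (5/2)·R1: [0, -10, -30, 8]
R3 ← R3 + (5/2)·R2: [0, 0, 15/2, -9/2]
3 nonzero rows, so rank(P) = 3.
P has 4 columns; by rank–nullity, nullity = 4 − 3 = 1.

1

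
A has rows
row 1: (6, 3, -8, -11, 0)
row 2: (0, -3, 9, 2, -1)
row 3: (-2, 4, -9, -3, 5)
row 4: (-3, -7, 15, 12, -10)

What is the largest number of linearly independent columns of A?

Row reduce to echelon form.
R3 ← R3 + (1/3)·R1: [0, 5, -35/3, -20/3, 5]
R4 ← R4 + (1/2)·R1: [0, -11/2, 11, 13/2, -10]
R3 ← R3 + (5/3)·R2: [0, 0, 10/3, -10/3, 10/3]
R4 ← R4 − (11/6)·R2: [0, 0, -11/2, 17/6, -49/6]
R4 ← R4 + (33/20)·R3: [0, 0, 0, -8/3, -8/3]
Echelon form has 4 nonzero rows, so rank(A) = 4.
The rank gives the maximum number of linearly independent columns: 4.

4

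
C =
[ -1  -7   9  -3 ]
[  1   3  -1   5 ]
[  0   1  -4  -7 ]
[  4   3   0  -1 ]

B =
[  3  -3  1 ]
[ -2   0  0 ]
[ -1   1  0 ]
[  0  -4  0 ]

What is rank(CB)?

3

First compute CB:
[[  2,  24,  -1],
 [ -2, -24,   1],
 [  2,  24,   0],
 [  6,  -8,   4]]
Now row reduce the product.
R2 ← R2 + R1: [0, 0, 0]
R3 ← R3 − R1: [0, 0, 1]
R4 ← R4 − (3)·R1: [0, -80, 7]
Swap R2 ↔ R4
3 nonzero rows, so rank(CB) = 3.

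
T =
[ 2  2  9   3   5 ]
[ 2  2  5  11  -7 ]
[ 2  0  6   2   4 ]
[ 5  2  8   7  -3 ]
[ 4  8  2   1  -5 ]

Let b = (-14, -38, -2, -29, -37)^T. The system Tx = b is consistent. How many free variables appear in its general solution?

Row reduce the augmented matrix [T | b].
R2 ← R2 − R1: [0, 0, -4, 8, -12, -24]
R3 ← R3 − R1: [0, -2, -3, -1, -1, 12]
R4 ← R4 − (5/2)·R1: [0, -3, -29/2, -1/2, -31/2, 6]
R5 ← R5 − (2)·R1: [0, 4, -16, -5, -15, -9]
Swap R2 ↔ R3
R4 ← R4 − (3/2)·R2: [0, 0, -10, 1, -14, -12]
R5 ← R5 + (2)·R2: [0, 0, -22, -7, -17, 15]
R4 ← R4 − (5/2)·R3: [0, 0, 0, -19, 16, 48]
R5 ← R5 − (11/2)·R3: [0, 0, 0, -51, 49, 147]
R5 ← R5 − (51/19)·R4: [0, 0, 0, 0, 115/19, 345/19]
The echelon form has 5 nonzero rows, and every pivot lies in the first 5 columns, so rank(T) = rank([T|b]) = 5.
The system is consistent.
Free variables = (unknowns) − (rank) = 5 − 5 = 0.

0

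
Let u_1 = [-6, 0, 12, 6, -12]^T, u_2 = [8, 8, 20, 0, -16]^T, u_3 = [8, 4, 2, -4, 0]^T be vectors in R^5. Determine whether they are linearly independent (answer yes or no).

Form the matrix with these vectors as rows and row reduce.
R2 ← R2 + (4/3)·R1: [0, 8, 36, 8, -32]
R3 ← R3 + (4/3)·R1: [0, 4, 18, 4, -16]
R3 ← R3 − (1/2)·R2: [0, 0, 0, 0, 0]
2 nonzero rows, so the 3 vectors span a space of dimension 2.
Since 2 < 3, the vectors are linearly dependent.

no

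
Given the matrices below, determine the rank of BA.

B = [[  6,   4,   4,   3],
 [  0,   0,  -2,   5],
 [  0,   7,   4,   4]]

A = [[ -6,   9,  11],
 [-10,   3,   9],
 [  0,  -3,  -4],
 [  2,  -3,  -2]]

3

First compute BA:
[[-70,  45,  80],
 [ 10,  -9,  -2],
 [-62,  -3,  39]]
Now row reduce the product.
R2 ← R2 + (1/7)·R1: [0, -18/7, 66/7]
R3 ← R3 − (31/35)·R1: [0, -300/7, -223/7]
R3 ← R3 − (50/3)·R2: [0, 0, -189]
3 nonzero rows, so rank(BA) = 3.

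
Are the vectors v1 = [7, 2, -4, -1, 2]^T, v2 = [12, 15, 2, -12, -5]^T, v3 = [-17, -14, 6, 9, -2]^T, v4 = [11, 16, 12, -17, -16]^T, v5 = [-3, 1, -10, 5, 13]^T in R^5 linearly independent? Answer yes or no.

Form the matrix with these vectors as rows and row reduce.
R2 ← R2 − (12/7)·R1: [0, 81/7, 62/7, -72/7, -59/7]
R3 ← R3 + (17/7)·R1: [0, -64/7, -26/7, 46/7, 20/7]
R4 ← R4 − (11/7)·R1: [0, 90/7, 128/7, -108/7, -134/7]
R5 ← R5 + (3/7)·R1: [0, 13/7, -82/7, 32/7, 97/7]
R3 ← R3 + (64/81)·R2: [0, 0, 266/81, -14/9, -308/81]
R4 ← R4 − (10/9)·R2: [0, 0, 76/9, -4, -88/9]
R5 ← R5 − (13/81)·R2: [0, 0, -1064/81, 56/9, 1232/81]
R4 ← R4 − (18/7)·R3: [0, 0, 0, 0, 0]
R5 ← R5 + (4)·R3: [0, 0, 0, 0, 0]
3 nonzero rows, so the 5 vectors span a space of dimension 3.
Since 3 < 5, the vectors are linearly dependent.

no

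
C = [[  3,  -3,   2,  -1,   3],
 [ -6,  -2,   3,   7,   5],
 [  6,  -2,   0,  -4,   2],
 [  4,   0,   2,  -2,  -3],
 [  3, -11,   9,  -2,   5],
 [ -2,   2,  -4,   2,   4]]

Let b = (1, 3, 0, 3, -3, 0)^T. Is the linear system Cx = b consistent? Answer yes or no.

Row reduce the augmented matrix [C | b].
R2 ← R2 + (2)·R1: [0, -8, 7, 5, 11, 5]
R3 ← R3 − (2)·R1: [0, 4, -4, -2, -4, -2]
R4 ← R4 − (4/3)·R1: [0, 4, -2/3, -2/3, -7, 5/3]
R5 ← R5 − R1: [0, -8, 7, -1, 2, -4]
R6 ← R6 + (2/3)·R1: [0, 0, -8/3, 4/3, 6, 2/3]
R3 ← R3 + (1/2)·R2: [0, 0, -1/2, 1/2, 3/2, 1/2]
R4 ← R4 + (1/2)·R2: [0, 0, 17/6, 11/6, -3/2, 25/6]
R5 ← R5 − R2: [0, 0, 0, -6, -9, -9]
R4 ← R4 + (17/3)·R3: [0, 0, 0, 14/3, 7, 7]
R6 ← R6 − (16/3)·R3: [0, 0, 0, -4/3, -2, -2]
R5 ← R5 + (9/7)·R4: [0, 0, 0, 0, 0, 0]
R6 ← R6 + (2/7)·R4: [0, 0, 0, 0, 0, 0]
The echelon form has 4 nonzero rows, and every pivot lies in the first 5 columns, so rank(C) = rank([C|b]) = 4.
The system is consistent.

yes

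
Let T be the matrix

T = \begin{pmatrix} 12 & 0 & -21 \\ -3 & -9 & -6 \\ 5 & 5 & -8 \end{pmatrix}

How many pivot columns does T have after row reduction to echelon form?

3

Row reduce to echelon form.
R2 ← R2 + (1/4)·R1: [0, -9, -45/4]
R3 ← R3 − (5/12)·R1: [0, 5, 3/4]
R3 ← R3 + (5/9)·R2: [0, 0, -11/2]
Echelon form has 3 nonzero rows, so rank(T) = 3.
Each nonzero row contributes one pivot column: 3 pivot columns.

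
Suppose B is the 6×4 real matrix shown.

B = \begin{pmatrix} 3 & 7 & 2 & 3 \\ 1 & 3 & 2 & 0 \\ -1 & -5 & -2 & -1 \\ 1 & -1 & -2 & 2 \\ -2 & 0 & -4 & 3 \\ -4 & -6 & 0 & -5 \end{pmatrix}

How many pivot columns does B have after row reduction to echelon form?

3

Row reduce to echelon form.
R2 ← R2 − (1/3)·R1: [0, 2/3, 4/3, -1]
R3 ← R3 + (1/3)·R1: [0, -8/3, -4/3, 0]
R4 ← R4 − (1/3)·R1: [0, -10/3, -8/3, 1]
R5 ← R5 + (2/3)·R1: [0, 14/3, -8/3, 5]
R6 ← R6 + (4/3)·R1: [0, 10/3, 8/3, -1]
R3 ← R3 + (4)·R2: [0, 0, 4, -4]
R4 ← R4 + (5)·R2: [0, 0, 4, -4]
R5 ← R5 − (7)·R2: [0, 0, -12, 12]
R6 ← R6 − (5)·R2: [0, 0, -4, 4]
R4 ← R4 − R3: [0, 0, 0, 0]
R5 ← R5 + (3)·R3: [0, 0, 0, 0]
R6 ← R6 + R3: [0, 0, 0, 0]
Echelon form has 3 nonzero rows, so rank(B) = 3.
Each nonzero row contributes one pivot column: 3 pivot columns.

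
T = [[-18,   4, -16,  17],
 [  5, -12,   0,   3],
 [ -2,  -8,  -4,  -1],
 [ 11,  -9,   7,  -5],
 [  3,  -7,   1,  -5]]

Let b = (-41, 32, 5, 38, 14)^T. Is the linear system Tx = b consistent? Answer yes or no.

Row reduce the augmented matrix [T | b].
R2 ← R2 + (5/18)·R1: [0, -98/9, -40/9, 139/18, 371/18]
R3 ← R3 − (1/9)·R1: [0, -76/9, -20/9, -26/9, 86/9]
R4 ← R4 + (11/18)·R1: [0, -59/9, -25/9, 97/18, 233/18]
R5 ← R5 + (1/6)·R1: [0, -19/3, -5/3, -13/6, 43/6]
R3 ← R3 − (38/49)·R2: [0, 0, 60/49, -435/49, -45/7]
R4 ← R4 − (59/98)·R2: [0, 0, -5/49, 145/196, 15/28]
R5 ← R5 − (57/98)·R2: [0, 0, 45/49, -1305/196, -135/28]
R4 ← R4 + (1/12)·R3: [0, 0, 0, 0, 0]
R5 ← R5 − (3/4)·R3: [0, 0, 0, 0, 0]
The echelon form has 3 nonzero rows, and every pivot lies in the first 4 columns, so rank(T) = rank([T|b]) = 3.
The system is consistent.

yes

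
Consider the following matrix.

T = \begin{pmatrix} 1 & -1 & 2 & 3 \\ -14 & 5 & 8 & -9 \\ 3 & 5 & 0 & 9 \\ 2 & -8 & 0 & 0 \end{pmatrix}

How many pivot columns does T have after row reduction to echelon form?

Row reduce to echelon form.
R2 ← R2 + (14)·R1: [0, -9, 36, 33]
R3 ← R3 − (3)·R1: [0, 8, -6, 0]
R4 ← R4 − (2)·R1: [0, -6, -4, -6]
R3 ← R3 + (8/9)·R2: [0, 0, 26, 88/3]
R4 ← R4 − (2/3)·R2: [0, 0, -28, -28]
R4 ← R4 + (14/13)·R3: [0, 0, 0, 140/39]
Echelon form has 4 nonzero rows, so rank(T) = 4.
Each nonzero row contributes one pivot column: 4 pivot columns.

4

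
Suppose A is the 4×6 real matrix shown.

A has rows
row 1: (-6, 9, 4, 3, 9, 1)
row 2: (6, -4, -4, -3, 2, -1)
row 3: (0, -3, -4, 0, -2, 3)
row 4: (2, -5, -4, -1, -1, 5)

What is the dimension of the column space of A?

4

Row reduce to echelon form.
R2 ← R2 + R1: [0, 5, 0, 0, 11, 0]
R4 ← R4 + (1/3)·R1: [0, -2, -8/3, 0, 2, 16/3]
R3 ← R3 + (3/5)·R2: [0, 0, -4, 0, 23/5, 3]
R4 ← R4 + (2/5)·R2: [0, 0, -8/3, 0, 32/5, 16/3]
R4 ← R4 − (2/3)·R3: [0, 0, 0, 0, 10/3, 10/3]
Echelon form has 4 nonzero rows, so rank(A) = 4.
The column space has dimension equal to the rank: 4.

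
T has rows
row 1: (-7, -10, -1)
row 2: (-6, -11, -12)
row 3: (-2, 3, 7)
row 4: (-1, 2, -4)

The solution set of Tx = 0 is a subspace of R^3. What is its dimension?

Row reduce to echelon form.
R2 ← R2 − (6/7)·R1: [0, -17/7, -78/7]
R3 ← R3 − (2/7)·R1: [0, 41/7, 51/7]
R4 ← R4 − (1/7)·R1: [0, 24/7, -27/7]
R3 ← R3 + (41/17)·R2: [0, 0, -333/17]
R4 ← R4 + (24/17)·R2: [0, 0, -333/17]
R4 ← R4 − R3: [0, 0, 0]
3 nonzero rows, so rank(T) = 3.
T has 3 columns; by rank–nullity, nullity = 3 − 3 = 0.

0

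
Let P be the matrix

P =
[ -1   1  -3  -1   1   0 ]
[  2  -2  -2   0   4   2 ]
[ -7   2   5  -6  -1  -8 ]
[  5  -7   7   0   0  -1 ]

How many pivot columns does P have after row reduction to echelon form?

Row reduce to echelon form.
R2 ← R2 + (2)·R1: [0, 0, -8, -2, 6, 2]
R3 ← R3 − (7)·R1: [0, -5, 26, 1, -8, -8]
R4 ← R4 + (5)·R1: [0, -2, -8, -5, 5, -1]
Swap R2 ↔ R3
R4 ← R4 − (2/5)·R2: [0, 0, -92/5, -27/5, 41/5, 11/5]
R4 ← R4 − (23/10)·R3: [0, 0, 0, -4/5, -28/5, -12/5]
Echelon form has 4 nonzero rows, so rank(P) = 4.
Each nonzero row contributes one pivot column: 4 pivot columns.

4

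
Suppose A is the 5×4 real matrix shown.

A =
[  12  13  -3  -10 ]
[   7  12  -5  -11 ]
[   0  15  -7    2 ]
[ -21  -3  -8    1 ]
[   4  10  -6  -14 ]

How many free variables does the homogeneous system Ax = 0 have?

0

Row reduce to echelon form.
R2 ← R2 − (7/12)·R1: [0, 53/12, -13/4, -31/6]
R4 ← R4 + (7/4)·R1: [0, 79/4, -53/4, -33/2]
R5 ← R5 − (1/3)·R1: [0, 17/3, -5, -32/3]
R3 ← R3 − (180/53)·R2: [0, 0, 214/53, 1036/53]
R4 ← R4 − (237/53)·R2: [0, 0, 68/53, 350/53]
R5 ← R5 − (68/53)·R2: [0, 0, -44/53, -214/53]
R4 ← R4 − (34/107)·R3: [0, 0, 0, 42/107]
R5 ← R5 + (22/107)·R3: [0, 0, 0, -2/107]
R5 ← R5 + (1/21)·R4: [0, 0, 0, 0]
4 nonzero rows, so rank(A) = 4.
A has 4 columns; by rank–nullity, nullity = 4 − 4 = 0.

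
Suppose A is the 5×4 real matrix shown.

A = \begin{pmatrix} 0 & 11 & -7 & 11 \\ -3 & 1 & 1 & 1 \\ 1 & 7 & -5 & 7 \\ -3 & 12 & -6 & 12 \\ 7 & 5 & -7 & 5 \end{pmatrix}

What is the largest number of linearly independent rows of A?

2

Row reduce to echelon form.
Swap R1 ↔ R2
R3 ← R3 + (1/3)·R1: [0, 22/3, -14/3, 22/3]
R4 ← R4 − R1: [0, 11, -7, 11]
R5 ← R5 + (7/3)·R1: [0, 22/3, -14/3, 22/3]
R3 ← R3 − (2/3)·R2: [0, 0, 0, 0]
R4 ← R4 − R2: [0, 0, 0, 0]
R5 ← R5 − (2/3)·R2: [0, 0, 0, 0]
Echelon form has 2 nonzero rows, so rank(A) = 2.
The rank gives the maximum number of linearly independent rows: 2.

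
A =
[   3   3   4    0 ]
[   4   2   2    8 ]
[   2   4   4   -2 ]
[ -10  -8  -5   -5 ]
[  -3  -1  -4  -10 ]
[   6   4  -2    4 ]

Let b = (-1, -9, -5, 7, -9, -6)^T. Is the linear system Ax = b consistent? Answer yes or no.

no

Row reduce the augmented matrix [A | b].
R2 ← R2 − (4/3)·R1: [0, -2, -10/3, 8, -23/3]
R3 ← R3 − (2/3)·R1: [0, 2, 4/3, -2, -13/3]
R4 ← R4 + (10/3)·R1: [0, 2, 25/3, -5, 11/3]
R5 ← R5 + R1: [0, 2, 0, -10, -10]
R6 ← R6 − (2)·R1: [0, -2, -10, 4, -4]
R3 ← R3 + R2: [0, 0, -2, 6, -12]
R4 ← R4 + R2: [0, 0, 5, 3, -4]
R5 ← R5 + R2: [0, 0, -10/3, -2, -53/3]
R6 ← R6 − R2: [0, 0, -20/3, -4, 11/3]
R4 ← R4 + (5/2)·R3: [0, 0, 0, 18, -34]
R5 ← R5 − (5/3)·R3: [0, 0, 0, -12, 7/3]
R6 ← R6 − (10/3)·R3: [0, 0, 0, -24, 131/3]
R5 ← R5 + (2/3)·R4: [0, 0, 0, 0, -61/3]
R6 ← R6 + (4/3)·R4: [0, 0, 0, 0, -5/3]
R6 ← R6 − (5/61)·R5: [0, 0, 0, 0, 0]
The echelon form has 5 nonzero rows; the last pivot sits in the augmented column, so rank(A) = 4 but rank([A|b]) = 5.
Since the ranks differ, the system is inconsistent.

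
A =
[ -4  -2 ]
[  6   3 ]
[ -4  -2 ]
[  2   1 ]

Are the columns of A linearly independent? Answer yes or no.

no

Row reduce A to echelon form.
R2 ← R2 + (3/2)·R1: [0, 0]
R3 ← R3 − R1: [0, 0]
R4 ← R4 + (1/2)·R1: [0, 0]
1 pivot among 2 columns.
Only 1 < 2 pivot columns, so the columns are linearly dependent.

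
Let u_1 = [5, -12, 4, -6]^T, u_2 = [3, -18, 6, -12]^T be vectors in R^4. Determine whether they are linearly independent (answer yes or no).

Form the matrix with these vectors as rows and row reduce.
R2 ← R2 − (3/5)·R1: [0, -54/5, 18/5, -42/5]
2 nonzero rows, so the 2 vectors span a space of dimension 2.
Since 2 = 2, the vectors are linearly independent.

yes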